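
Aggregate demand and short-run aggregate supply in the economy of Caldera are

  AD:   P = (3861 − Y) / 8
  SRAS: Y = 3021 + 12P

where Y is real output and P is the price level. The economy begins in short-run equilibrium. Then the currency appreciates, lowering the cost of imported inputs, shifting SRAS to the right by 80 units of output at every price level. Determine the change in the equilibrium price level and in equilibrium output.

This is a positive supply shock: SRAS shifts right.
New SRAS: Y = 3101 + 12P.
Set AD = SRAS: 3861 − 8P = 3101 + 12P, so 760 = 20P and P = 38.
Y = 3861 − 8·38 = 3557.
Initially P = 42, Y = 3525, so ΔP = -4 and ΔY = +32.

ΔP = -4, ΔY = +32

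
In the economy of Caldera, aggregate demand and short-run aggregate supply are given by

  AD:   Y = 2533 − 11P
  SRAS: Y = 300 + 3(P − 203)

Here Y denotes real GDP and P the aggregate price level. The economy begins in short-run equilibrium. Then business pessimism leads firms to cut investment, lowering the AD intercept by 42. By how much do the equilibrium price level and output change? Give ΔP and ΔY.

ΔP = -3, ΔY = -9

This is a negative demand shock: AD shifts left.
New AD: Y = 2491 − 11P.
SRAS can be written Y = 3P − 309.
Set AD = SRAS: 2491 − 11P = 3P − 309, so 2800 = 14P and P = 200.
Y = 2491 − 11·200 = 291.
Initially P = 203, Y = 300, so ΔP = -3 and ΔY = -9.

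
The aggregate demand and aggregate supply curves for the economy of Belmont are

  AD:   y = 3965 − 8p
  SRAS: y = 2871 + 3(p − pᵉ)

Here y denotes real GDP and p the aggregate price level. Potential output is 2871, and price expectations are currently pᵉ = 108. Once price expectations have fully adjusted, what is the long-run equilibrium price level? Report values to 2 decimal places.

Long-run p = 136.75

Short run: with pᵉ = 108, SRAS is y = 2547 + 3p. Setting AD = SRAS gives 1418 = 11p, so p = 128.91 and y = 3965 − 8p = 2933.73.
Output 2933.73 is above potential 2871, so over time expected prices rise and SRAS shifts left until y returns to 2871.
Long run: y = 2871 on the AD curve gives 2871 = 3965 − 8p, so p = 136.75.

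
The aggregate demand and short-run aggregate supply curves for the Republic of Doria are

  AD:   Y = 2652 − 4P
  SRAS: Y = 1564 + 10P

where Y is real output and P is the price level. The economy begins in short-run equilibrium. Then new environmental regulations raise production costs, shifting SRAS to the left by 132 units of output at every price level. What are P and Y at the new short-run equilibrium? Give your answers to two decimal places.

This is a negative supply shock: SRAS shifts left.
New SRAS: Y = 1432 + 10P.
Set AD = SRAS: 2652 − 4P = 1432 + 10P, so 1220 = 14P and P = 87.14.
Substituting into AD, Y = 2303.43.

P = 87.14, Y = 2303.43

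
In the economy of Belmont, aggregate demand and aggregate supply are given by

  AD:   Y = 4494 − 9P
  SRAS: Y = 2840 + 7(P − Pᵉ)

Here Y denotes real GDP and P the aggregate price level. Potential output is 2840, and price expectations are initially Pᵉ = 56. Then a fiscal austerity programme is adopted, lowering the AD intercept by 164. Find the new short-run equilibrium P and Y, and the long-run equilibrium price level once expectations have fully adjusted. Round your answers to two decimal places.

AD shifts left: new AD is Y = 4330 − 9P. With Pᵉ = 56, SRAS is Y = 2448 + 7P.
Short run: 4330 − 9P = 2448 + 7P gives 1882 = 16P, so P = 117.63 and Y = 4330 − 9P = 3271.38.
Y = 3271.38 is above potential 2840; expectations adjust and SRAS shifts left until Y = 2840.
Long run: on the new AD curve, 2840 = 4330 − 9P gives P = 165.56.

Short run: P = 117.63, Y = 3271.38. Long run: P = 165.56.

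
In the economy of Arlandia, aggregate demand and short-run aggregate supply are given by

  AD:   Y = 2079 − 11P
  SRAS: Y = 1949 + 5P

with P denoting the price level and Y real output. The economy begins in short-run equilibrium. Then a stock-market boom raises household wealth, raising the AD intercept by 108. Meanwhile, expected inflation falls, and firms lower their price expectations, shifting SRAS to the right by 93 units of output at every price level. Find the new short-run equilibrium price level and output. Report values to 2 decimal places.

After both shocks: AD is Y = 2187 − 11P and SRAS is Y = 2042 + 5P.
Setting them equal: 145 = 16P, so P = 9.06.
Substituting into AD, Y = 2087.31.

P = 9.06, Y = 2087.31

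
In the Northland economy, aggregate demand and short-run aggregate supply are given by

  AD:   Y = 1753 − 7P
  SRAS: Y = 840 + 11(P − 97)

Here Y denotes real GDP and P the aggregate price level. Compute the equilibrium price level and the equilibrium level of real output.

Write SRAS as Y = 840 + 11P − 1067 = 11P − 227.
Set AD = SRAS: 1753 − 7P = 11P − 227, so 1980 = 18P and P = 110.
Then Y = 1753 − 7·110 = 983.

P = 110, Y = 983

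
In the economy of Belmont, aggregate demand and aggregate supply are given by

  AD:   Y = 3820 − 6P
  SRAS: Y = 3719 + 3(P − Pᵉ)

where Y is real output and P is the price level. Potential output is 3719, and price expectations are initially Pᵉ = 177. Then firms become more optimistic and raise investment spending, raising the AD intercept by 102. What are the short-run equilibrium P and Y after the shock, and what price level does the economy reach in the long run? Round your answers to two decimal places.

AD shifts right: new AD is Y = 3922 − 6P. With Pᵉ = 177, SRAS is Y = 3188 + 3P.
Short run: 3922 − 6P = 3188 + 3P gives 734 = 9P, so P = 81.56 and Y = 3922 − 6P = 3432.67.
Y = 3432.67 is below potential 3719; expectations adjust and SRAS shifts right until Y = 3719.
Long run: on the new AD curve, 3719 = 3922 − 6P gives P = 33.83.

Short run: P = 81.56, Y = 3432.67. Long run: P = 33.83.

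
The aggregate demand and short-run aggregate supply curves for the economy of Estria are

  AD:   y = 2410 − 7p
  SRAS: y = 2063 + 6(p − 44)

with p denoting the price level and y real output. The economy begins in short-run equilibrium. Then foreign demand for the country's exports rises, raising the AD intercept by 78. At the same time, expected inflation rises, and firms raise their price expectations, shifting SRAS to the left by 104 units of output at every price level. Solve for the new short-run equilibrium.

p = 61, y = 2061

After both shocks: AD is y = 2488 − 7p and SRAS is y = 1695 + 6p.
Setting them equal: 793 = 13p, so p = 61.
y = 2488 − 7·61 = 2061.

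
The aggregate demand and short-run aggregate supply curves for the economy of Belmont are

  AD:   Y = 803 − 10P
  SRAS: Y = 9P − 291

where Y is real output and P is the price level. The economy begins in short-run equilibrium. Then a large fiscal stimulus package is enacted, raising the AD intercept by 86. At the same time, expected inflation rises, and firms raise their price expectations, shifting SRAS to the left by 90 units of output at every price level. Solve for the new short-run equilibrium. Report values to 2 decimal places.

After both shocks: AD is Y = 889 − 10P and SRAS is Y = 9P − 381.
Setting them equal: 1270 = 19P, so P = 66.84.
Substituting into AD, Y = 220.58.

P = 66.84, Y = 220.58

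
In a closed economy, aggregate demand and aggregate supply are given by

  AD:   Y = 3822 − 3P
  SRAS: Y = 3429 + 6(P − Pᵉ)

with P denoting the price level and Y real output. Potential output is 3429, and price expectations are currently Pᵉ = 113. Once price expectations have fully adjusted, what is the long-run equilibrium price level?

Short run: with Pᵉ = 113, SRAS is Y = 2751 + 6P. Setting AD = SRAS gives 1071 = 9P, so P = 119 and Y = 3822 − 3·119 = 3465.
Output 3465 is above potential 3429, so over time expected prices rise and SRAS shifts left until Y returns to 3429.
Long run: Y = 3429 on the AD curve gives 3429 = 3822 − 3P, so P = 131.

Long-run P = 131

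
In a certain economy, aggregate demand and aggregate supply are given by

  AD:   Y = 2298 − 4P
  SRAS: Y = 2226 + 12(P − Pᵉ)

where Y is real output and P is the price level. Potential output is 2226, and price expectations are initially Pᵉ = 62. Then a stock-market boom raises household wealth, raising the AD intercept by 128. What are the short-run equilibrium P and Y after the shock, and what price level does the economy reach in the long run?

Short run: P = 59, Y = 2190. Long run: P = 50.

AD shifts right: new AD is Y = 2426 − 4P. With Pᵉ = 62, SRAS is Y = 1482 + 12P.
Short run: 2426 − 4P = 1482 + 12P gives 944 = 16P, so P = 59 and Y = 2426 − 4·59 = 2190.
Y = 2190 is below potential 2226; expectations adjust and SRAS shifts right until Y = 2226.
Long run: on the new AD curve, 2226 = 2426 − 4P gives P = 50.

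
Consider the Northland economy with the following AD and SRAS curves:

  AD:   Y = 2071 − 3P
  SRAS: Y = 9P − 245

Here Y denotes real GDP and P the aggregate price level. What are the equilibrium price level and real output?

P = 193, Y = 1492

Set AD = SRAS: 2071 − 3P = 9P − 245, so 2316 = 12P and P = 193.
Then Y = 2071 − 3·193 = 1492.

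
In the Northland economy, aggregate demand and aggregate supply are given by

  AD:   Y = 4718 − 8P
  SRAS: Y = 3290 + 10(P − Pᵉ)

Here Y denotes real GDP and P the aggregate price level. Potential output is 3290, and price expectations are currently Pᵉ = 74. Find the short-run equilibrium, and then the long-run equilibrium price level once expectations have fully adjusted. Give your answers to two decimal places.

Short run: P = 120.44, Y = 3754.44. Long run: P = 178.50.

Short run: with Pᵉ = 74, SRAS is Y = 2550 + 10P. Setting AD = SRAS gives 2168 = 18P, so P = 120.44 and Y = 4718 − 8P = 3754.44.
Output 3754.44 is above potential 3290, so over time expected prices rise and SRAS shifts left until Y returns to 3290.
Long run: Y = 3290 on the AD curve gives 3290 = 4718 − 8P, so P = 178.50.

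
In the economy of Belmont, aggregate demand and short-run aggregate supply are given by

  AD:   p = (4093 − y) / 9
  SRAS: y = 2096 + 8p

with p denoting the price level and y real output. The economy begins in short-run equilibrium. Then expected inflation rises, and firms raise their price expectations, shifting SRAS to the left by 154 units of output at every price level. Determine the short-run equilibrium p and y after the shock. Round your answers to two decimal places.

This is a negative supply shock: SRAS shifts left.
New SRAS: y = 1942 + 8p.
Set AD = SRAS: 4093 − 9p = 1942 + 8p, so 2151 = 17p and p = 126.53.
Substituting into AD, y = 2954.24.

p = 126.53, y = 2954.24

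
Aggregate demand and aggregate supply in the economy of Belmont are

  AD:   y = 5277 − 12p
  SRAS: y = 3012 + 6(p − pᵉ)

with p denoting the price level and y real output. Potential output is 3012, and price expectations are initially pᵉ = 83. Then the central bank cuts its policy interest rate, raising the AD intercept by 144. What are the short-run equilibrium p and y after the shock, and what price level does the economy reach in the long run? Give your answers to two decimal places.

AD shifts right: new AD is y = 5421 − 12p. With pᵉ = 83, SRAS is y = 2514 + 6p.
Short run: 5421 − 12p = 2514 + 6p gives 2907 = 18p, so p = 161.50 and y = 5421 − 12p = 3483.00.
y = 3483.00 is above potential 3012; expectations adjust and SRAS shifts left until y = 3012.
Long run: on the new AD curve, 3012 = 5421 − 12p gives p = 200.75.

Short run: p = 161.50, y = 3483.00. Long run: p = 200.75.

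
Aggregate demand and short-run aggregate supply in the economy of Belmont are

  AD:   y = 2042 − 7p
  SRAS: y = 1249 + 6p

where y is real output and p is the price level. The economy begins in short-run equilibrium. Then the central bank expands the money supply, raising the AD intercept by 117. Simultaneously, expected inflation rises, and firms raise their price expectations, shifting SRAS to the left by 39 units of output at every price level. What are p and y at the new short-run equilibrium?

After both shocks: AD is y = 2159 − 7p and SRAS is y = 1210 + 6p.
Setting them equal: 949 = 13p, so p = 73.
y = 2159 − 7·73 = 1648.

p = 73, y = 1648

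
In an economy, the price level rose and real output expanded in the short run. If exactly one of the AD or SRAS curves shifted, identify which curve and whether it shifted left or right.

P rose and Y rose. An AD shift moves P and Y in the same direction; an SRAS shift moves them in opposite directions.
Here P and Y moved in the same direction, so the AD curve shifted.
Since Y rose, AD shifted right.

AD shifted right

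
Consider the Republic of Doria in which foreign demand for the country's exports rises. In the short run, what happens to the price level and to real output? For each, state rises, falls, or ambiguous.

This is a positive demand shock: AD shifts right.
Moving along the upward-sloping SRAS curve, P rises and Y rises.

Price level: rises; output: rises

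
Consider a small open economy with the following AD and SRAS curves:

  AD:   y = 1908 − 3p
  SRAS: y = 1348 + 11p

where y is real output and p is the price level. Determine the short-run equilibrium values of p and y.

p = 40, y = 1788

Set AD = SRAS: 1908 − 3p = 1348 + 11p, so 560 = 14p and p = 40.
Then y = 1908 − 3·40 = 1788.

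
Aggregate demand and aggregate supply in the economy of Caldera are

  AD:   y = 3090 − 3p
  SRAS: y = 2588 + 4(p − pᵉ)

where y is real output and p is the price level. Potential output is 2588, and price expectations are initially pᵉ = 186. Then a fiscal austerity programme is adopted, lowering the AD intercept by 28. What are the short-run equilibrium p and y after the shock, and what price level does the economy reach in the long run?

AD shifts left: new AD is y = 3062 − 3p. With pᵉ = 186, SRAS is y = 1844 + 4p.
Short run: 3062 − 3p = 1844 + 4p gives 1218 = 7p, so p = 174 and y = 3062 − 3·174 = 2540.
y = 2540 is below potential 2588; expectations adjust and SRAS shifts right until y = 2588.
Long run: on the new AD curve, 2588 = 3062 − 3p gives p = 158.

Short run: p = 174, y = 2540. Long run: p = 158.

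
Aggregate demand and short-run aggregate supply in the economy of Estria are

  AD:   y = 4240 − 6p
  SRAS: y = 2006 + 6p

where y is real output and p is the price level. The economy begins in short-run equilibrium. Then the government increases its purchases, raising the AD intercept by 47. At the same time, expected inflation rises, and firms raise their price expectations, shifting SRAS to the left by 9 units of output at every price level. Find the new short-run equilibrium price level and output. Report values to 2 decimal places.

After both shocks: AD is y = 4287 − 6p and SRAS is y = 1997 + 6p.
Setting them equal: 2290 = 12p, so p = 190.83.
Substituting into AD, y = 3142.00.

p = 190.83, y = 3142.00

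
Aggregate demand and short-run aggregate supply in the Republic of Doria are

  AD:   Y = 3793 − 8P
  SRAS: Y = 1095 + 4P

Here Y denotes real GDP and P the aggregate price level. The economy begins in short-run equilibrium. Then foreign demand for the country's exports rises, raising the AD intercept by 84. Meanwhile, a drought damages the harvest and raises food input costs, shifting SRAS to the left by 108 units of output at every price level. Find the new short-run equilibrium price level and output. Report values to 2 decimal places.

After both shocks: AD is Y = 3877 − 8P and SRAS is Y = 987 + 4P.
Setting them equal: 2890 = 12P, so P = 240.83.
Substituting into AD, Y = 1950.33.

P = 240.83, Y = 1950.33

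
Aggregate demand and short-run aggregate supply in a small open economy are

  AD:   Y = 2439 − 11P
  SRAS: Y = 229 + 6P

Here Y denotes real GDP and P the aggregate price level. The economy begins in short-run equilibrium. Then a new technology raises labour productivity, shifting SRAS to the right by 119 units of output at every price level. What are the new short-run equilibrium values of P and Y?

P = 123, Y = 1086

This is a positive supply shock: SRAS shifts right.
New SRAS: Y = 348 + 6P.
Set AD = SRAS: 2439 − 11P = 348 + 6P, so 2091 = 17P and P = 123.
Y = 2439 − 11·123 = 1086.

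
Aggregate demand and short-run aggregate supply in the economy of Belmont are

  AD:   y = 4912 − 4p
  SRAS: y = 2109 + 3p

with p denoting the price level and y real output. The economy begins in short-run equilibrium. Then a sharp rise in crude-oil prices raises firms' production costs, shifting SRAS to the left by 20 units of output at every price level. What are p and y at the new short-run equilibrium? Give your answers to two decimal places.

p = 403.29, y = 3298.86

This is a negative supply shock: SRAS shifts left.
New SRAS: y = 2089 + 3p.
Set AD = SRAS: 4912 − 4p = 2089 + 3p, so 2823 = 7p and p = 403.29.
Substituting into AD, y = 3298.86.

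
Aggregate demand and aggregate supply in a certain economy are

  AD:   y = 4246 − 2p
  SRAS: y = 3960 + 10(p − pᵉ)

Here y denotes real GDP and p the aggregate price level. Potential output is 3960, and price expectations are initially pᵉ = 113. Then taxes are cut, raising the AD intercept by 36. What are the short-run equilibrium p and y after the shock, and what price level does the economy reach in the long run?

AD shifts right: new AD is y = 4282 − 2p. With pᵉ = 113, SRAS is y = 2830 + 10p.
Short run: 4282 − 2p = 2830 + 10p gives 1452 = 12p, so p = 121 and y = 4282 − 2·121 = 4040.
y = 4040 is above potential 3960; expectations adjust and SRAS shifts left until y = 3960.
Long run: on the new AD curve, 3960 = 4282 − 2p gives p = 161.

Short run: p = 121, y = 4040. Long run: p = 161.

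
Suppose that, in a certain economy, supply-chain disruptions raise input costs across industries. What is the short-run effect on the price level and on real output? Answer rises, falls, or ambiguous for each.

Price level: rises; output: falls

This is an adverse supply shock: SRAS shifts left.
Moving along the downward-sloping AD curve, P rises and Y falls.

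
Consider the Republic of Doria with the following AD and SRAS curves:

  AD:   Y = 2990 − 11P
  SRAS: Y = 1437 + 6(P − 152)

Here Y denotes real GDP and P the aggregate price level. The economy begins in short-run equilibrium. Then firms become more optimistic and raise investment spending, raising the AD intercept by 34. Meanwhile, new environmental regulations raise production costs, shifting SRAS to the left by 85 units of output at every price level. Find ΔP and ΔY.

ΔP = +7, ΔY = -43

After both shocks: AD is Y = 3024 − 11P and SRAS is Y = 440 + 6P.
Setting them equal: 2584 = 17P, so P = 152.
Y = 3024 − 11·152 = 1352.
Initially P = 145, Y = 1395, so ΔP = +7 and ΔY = -43.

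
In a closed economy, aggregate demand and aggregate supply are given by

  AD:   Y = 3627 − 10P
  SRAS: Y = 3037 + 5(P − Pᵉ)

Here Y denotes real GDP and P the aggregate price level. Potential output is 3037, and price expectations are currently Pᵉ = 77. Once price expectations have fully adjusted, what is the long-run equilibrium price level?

Long-run P = 59

Short run: with Pᵉ = 77, SRAS is Y = 2652 + 5P. Setting AD = SRAS gives 975 = 15P, so P = 65 and Y = 3627 − 10·65 = 2977.
Output 2977 is below potential 3037, so over time expected prices fall and SRAS shifts right until Y returns to 3037.
Long run: Y = 3037 on the AD curve gives 3037 = 3627 − 10P, so P = 59.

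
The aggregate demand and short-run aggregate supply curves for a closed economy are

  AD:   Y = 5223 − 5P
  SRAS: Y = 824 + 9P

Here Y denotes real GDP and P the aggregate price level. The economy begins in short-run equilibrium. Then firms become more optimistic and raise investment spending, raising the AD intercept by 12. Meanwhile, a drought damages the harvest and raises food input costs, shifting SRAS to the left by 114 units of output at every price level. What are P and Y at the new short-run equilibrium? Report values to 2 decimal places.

After both shocks: AD is Y = 5235 − 5P and SRAS is Y = 710 + 9P.
Setting them equal: 4525 = 14P, so P = 323.21.
Substituting into AD, Y = 3618.93.

P = 323.21, Y = 3618.93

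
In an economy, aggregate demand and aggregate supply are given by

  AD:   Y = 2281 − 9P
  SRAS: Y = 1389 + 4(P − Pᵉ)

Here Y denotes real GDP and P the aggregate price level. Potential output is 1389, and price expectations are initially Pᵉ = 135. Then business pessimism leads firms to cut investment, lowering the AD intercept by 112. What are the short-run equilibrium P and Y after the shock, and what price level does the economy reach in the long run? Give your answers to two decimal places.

Short run: P = 101.54, Y = 1255.15. Long run: P = 86.67.

AD shifts left: new AD is Y = 2169 − 9P. With Pᵉ = 135, SRAS is Y = 849 + 4P.
Short run: 2169 − 9P = 849 + 4P gives 1320 = 13P, so P = 101.54 and Y = 2169 − 9P = 1255.15.
Y = 1255.15 is below potential 1389; expectations adjust and SRAS shifts right until Y = 1389.
Long run: on the new AD curve, 1389 = 2169 − 9P gives P = 86.67.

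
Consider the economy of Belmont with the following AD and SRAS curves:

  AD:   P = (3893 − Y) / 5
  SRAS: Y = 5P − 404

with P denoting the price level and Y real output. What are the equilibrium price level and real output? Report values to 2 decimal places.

Rearrange AD to Y = 3893 − 5P.
Set AD = SRAS: 3893 − 5P = 5P − 404, so 4297 = 10P and P = 429.70.
Substituting into AD, Y = 3893 − 5P = 1744.50.

P = 429.70, Y = 1744.50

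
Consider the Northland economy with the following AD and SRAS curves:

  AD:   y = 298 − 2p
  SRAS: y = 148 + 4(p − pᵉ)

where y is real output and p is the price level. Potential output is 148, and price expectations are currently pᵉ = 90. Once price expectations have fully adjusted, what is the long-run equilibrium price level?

Long-run p = 75

Short run: with pᵉ = 90, SRAS is y = 4p − 212. Setting AD = SRAS gives 510 = 6p, so p = 85 and y = 298 − 2·85 = 128.
Output 128 is below potential 148, so over time expected prices fall and SRAS shifts right until y returns to 148.
Long run: y = 148 on the AD curve gives 148 = 298 − 2p, so p = 75.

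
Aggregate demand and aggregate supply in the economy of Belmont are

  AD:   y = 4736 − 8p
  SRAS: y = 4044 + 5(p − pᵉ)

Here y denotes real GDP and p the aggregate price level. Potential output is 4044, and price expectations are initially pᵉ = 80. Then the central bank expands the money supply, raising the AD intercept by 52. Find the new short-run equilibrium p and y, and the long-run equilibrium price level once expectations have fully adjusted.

AD shifts right: new AD is y = 4788 − 8p. With pᵉ = 80, SRAS is y = 3644 + 5p.
Short run: 4788 − 8p = 3644 + 5p gives 1144 = 13p, so p = 88 and y = 4788 − 8·88 = 4084.
y = 4084 is above potential 4044; expectations adjust and SRAS shifts left until y = 4044.
Long run: on the new AD curve, 4044 = 4788 − 8p gives p = 93.

Short run: p = 88, y = 4084. Long run: p = 93.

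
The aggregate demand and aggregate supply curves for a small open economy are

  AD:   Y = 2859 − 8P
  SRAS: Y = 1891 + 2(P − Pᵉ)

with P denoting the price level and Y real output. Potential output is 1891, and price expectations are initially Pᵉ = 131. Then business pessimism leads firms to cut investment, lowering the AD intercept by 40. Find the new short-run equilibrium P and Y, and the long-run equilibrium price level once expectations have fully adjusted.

AD shifts left: new AD is Y = 2819 − 8P. With Pᵉ = 131, SRAS is Y = 1629 + 2P.
Short run: 2819 − 8P = 1629 + 2P gives 1190 = 10P, so P = 119 and Y = 2819 − 8·119 = 1867.
Y = 1867 is below potential 1891; expectations adjust and SRAS shifts right until Y = 1891.
Long run: on the new AD curve, 1891 = 2819 − 8P gives P = 116.

Short run: P = 119, Y = 1867. Long run: P = 116.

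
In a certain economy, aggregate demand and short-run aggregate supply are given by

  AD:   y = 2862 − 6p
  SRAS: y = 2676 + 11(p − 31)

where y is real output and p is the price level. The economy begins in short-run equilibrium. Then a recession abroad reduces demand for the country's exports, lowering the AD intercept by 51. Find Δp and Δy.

This is a negative demand shock: AD shifts left.
New AD: y = 2811 − 6p.
SRAS can be written y = 2335 + 11p.
Set AD = SRAS: 2811 − 6p = 2335 + 11p, so 476 = 17p and p = 28.
y = 2811 − 6·28 = 2643.
Initially p = 31, y = 2676, so Δp = -3 and Δy = -33.

Δp = -3, Δy = -33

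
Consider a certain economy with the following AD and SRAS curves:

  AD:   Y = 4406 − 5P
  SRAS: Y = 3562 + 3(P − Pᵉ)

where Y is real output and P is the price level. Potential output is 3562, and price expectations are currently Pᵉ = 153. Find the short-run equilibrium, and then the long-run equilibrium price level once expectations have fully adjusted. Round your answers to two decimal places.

Short run: with Pᵉ = 153, SRAS is Y = 3103 + 3P. Setting AD = SRAS gives 1303 = 8P, so P = 162.88 and Y = 4406 − 5P = 3591.63.
Output 3591.63 is above potential 3562, so over time expected prices rise and SRAS shifts left until Y returns to 3562.
Long run: Y = 3562 on the AD curve gives 3562 = 4406 − 5P, so P = 168.80.

Short run: P = 162.88, Y = 3591.63. Long run: P = 168.80.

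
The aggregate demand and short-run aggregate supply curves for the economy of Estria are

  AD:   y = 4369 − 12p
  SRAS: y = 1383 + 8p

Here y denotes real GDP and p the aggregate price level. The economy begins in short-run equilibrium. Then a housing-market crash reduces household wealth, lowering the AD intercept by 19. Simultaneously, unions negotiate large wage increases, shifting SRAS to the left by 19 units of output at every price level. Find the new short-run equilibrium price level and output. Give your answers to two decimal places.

After both shocks: AD is y = 4350 − 12p and SRAS is y = 1364 + 8p.
Setting them equal: 2986 = 20p, so p = 149.30.
Substituting into AD, y = 2558.40.

p = 149.30, y = 2558.40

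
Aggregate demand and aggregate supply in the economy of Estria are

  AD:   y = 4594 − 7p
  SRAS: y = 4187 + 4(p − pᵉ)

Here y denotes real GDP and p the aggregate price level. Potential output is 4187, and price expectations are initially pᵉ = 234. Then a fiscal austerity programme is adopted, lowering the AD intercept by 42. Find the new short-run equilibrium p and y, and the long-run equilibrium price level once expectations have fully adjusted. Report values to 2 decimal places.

Short run: p = 118.27, y = 3724.09. Long run: p = 52.14.

AD shifts left: new AD is y = 4552 − 7p. With pᵉ = 234, SRAS is y = 3251 + 4p.
Short run: 4552 − 7p = 3251 + 4p gives 1301 = 11p, so p = 118.27 and y = 4552 − 7p = 3724.09.
y = 3724.09 is below potential 4187; expectations adjust and SRAS shifts right until y = 4187.
Long run: on the new AD curve, 4187 = 4552 − 7p gives p = 52.14.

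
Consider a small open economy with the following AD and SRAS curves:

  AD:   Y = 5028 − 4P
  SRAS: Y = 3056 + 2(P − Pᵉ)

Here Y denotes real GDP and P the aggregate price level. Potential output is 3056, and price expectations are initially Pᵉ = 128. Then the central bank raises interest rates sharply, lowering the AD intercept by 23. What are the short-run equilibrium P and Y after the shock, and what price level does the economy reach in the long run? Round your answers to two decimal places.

AD shifts left: new AD is Y = 5005 − 4P. With Pᵉ = 128, SRAS is Y = 2800 + 2P.
Short run: 5005 − 4P = 2800 + 2P gives 2205 = 6P, so P = 367.50 and Y = 5005 − 4P = 3535.00.
Y = 3535.00 is above potential 3056; expectations adjust and SRAS shifts left until Y = 3056.
Long run: on the new AD curve, 3056 = 5005 − 4P gives P = 487.25.

Short run: P = 367.50, Y = 3535.00. Long run: P = 487.25.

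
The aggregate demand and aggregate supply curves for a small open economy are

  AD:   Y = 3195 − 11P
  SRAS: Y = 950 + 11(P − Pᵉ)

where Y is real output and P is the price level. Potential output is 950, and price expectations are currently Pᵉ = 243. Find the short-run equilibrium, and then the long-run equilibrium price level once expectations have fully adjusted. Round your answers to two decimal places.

Short run: P = 223.55, Y = 736.00. Long run: P = 204.09.

Short run: with Pᵉ = 243, SRAS is Y = 11P − 1723. Setting AD = SRAS gives 4918 = 22P, so P = 223.55 and Y = 3195 − 11P = 736.00.
Output 736.00 is below potential 950, so over time expected prices fall and SRAS shifts right until Y returns to 950.
Long run: Y = 950 on the AD curve gives 950 = 3195 − 11P, so P = 204.09.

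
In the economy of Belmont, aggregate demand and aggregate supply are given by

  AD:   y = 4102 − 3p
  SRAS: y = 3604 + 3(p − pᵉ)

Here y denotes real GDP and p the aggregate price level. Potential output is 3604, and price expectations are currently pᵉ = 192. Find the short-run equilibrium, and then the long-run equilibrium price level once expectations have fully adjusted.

Short run: with pᵉ = 192, SRAS is y = 3028 + 3p. Setting AD = SRAS gives 1074 = 6p, so p = 179 and y = 4102 − 3·179 = 3565.
Output 3565 is below potential 3604, so over time expected prices fall and SRAS shifts right until y returns to 3604.
Long run: y = 3604 on the AD curve gives 3604 = 4102 − 3p, so p = 166.

Short run: p = 179, y = 3565. Long run: p = 166.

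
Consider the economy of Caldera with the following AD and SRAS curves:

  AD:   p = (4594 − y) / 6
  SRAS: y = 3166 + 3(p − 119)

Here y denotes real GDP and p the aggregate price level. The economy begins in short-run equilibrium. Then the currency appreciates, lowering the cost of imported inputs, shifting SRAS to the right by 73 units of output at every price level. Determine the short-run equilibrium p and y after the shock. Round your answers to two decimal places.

This is a positive supply shock: SRAS shifts right.
New SRAS: y = 2882 + 3p.
Set AD = SRAS: 4594 − 6p = 2882 + 3p, so 1712 = 9p and p = 190.22.
Substituting into AD, y = 3452.67.

p = 190.22, y = 3452.67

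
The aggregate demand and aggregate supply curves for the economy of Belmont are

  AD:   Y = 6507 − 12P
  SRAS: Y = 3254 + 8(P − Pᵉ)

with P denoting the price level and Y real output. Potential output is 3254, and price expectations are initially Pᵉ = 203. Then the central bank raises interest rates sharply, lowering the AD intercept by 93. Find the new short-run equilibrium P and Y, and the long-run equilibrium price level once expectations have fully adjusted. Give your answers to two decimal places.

AD shifts left: new AD is Y = 6414 − 12P. With Pᵉ = 203, SRAS is Y = 1630 + 8P.
Short run: 6414 − 12P = 1630 + 8P gives 4784 = 20P, so P = 239.20 and Y = 6414 − 12P = 3543.60.
Y = 3543.60 is above potential 3254; expectations adjust and SRAS shifts left until Y = 3254.
Long run: on the new AD curve, 3254 = 6414 − 12P gives P = 263.33.

Short run: P = 239.20, Y = 3543.60. Long run: P = 263.33.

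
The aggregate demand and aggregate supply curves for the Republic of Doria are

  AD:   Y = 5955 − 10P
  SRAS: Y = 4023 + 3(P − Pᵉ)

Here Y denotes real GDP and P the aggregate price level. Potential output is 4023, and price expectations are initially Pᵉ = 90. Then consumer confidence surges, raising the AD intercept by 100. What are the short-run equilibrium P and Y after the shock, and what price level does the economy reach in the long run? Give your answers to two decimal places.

AD shifts right: new AD is Y = 6055 − 10P. With Pᵉ = 90, SRAS is Y = 3753 + 3P.
Short run: 6055 − 10P = 3753 + 3P gives 2302 = 13P, so P = 177.08 and Y = 6055 − 10P = 4284.23.
Y = 4284.23 is above potential 4023; expectations adjust and SRAS shifts left until Y = 4023.
Long run: on the new AD curve, 4023 = 6055 − 10P gives P = 203.20.

Short run: P = 177.08, Y = 4284.23. Long run: P = 203.20.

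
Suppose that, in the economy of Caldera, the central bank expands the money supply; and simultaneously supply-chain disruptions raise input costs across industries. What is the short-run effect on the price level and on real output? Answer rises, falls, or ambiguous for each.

Price level: rises; output: ambiguous

The first event is a positive demand shock: AD shifts right, which by itself pushes P up and Y up.
The second is an adverse supply shock: SRAS shifts left, which by itself pushes P up and Y down.
Both shocks push P up, so P rises. The two shocks push Y in opposite directions, so the effect on Y is ambiguous.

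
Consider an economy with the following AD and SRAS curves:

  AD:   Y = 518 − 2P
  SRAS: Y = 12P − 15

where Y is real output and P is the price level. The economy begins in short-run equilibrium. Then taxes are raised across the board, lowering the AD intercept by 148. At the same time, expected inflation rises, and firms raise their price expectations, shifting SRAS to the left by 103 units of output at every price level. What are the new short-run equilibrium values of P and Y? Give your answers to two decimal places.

After both shocks: AD is Y = 370 − 2P and SRAS is Y = 12P − 118.
Setting them equal: 488 = 14P, so P = 34.86.
Substituting into AD, Y = 300.29.

P = 34.86, Y = 300.29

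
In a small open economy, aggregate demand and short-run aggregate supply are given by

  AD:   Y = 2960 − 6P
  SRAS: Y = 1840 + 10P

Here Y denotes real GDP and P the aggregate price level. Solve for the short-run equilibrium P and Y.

Set AD = SRAS: 2960 − 6P = 1840 + 10P, so 1120 = 16P and P = 70.
Then Y = 2960 − 6·70 = 2540.

P = 70, Y = 2540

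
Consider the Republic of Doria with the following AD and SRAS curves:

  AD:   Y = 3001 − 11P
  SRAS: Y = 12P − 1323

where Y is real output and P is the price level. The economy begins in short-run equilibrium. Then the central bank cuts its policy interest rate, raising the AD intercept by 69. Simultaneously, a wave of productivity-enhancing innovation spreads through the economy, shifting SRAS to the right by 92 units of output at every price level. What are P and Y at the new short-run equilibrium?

P = 187, Y = 1013

After both shocks: AD is Y = 3070 − 11P and SRAS is Y = 12P − 1231.
Setting them equal: 4301 = 23P, so P = 187.
Y = 3070 − 11·187 = 1013.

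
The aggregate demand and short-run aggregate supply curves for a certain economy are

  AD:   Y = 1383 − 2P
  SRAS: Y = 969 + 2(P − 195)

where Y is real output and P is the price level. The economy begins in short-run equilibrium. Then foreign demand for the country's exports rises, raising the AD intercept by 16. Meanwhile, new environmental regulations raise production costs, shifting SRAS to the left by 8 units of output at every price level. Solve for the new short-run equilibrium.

After both shocks: AD is Y = 1399 − 2P and SRAS is Y = 571 + 2P.
Setting them equal: 828 = 4P, so P = 207.
Y = 1399 − 2·207 = 985.

P = 207, Y = 985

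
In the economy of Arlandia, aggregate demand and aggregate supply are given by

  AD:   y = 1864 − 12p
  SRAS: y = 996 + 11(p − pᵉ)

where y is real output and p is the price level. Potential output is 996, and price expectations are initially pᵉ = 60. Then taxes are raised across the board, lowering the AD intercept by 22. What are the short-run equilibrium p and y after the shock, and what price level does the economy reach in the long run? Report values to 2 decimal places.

AD shifts left: new AD is y = 1842 − 12p. With pᵉ = 60, SRAS is y = 336 + 11p.
Short run: 1842 − 12p = 336 + 11p gives 1506 = 23p, so p = 65.48 and y = 1842 − 12p = 1056.26.
y = 1056.26 is above potential 996; expectations adjust and SRAS shifts left until y = 996.
Long run: on the new AD curve, 996 = 1842 − 12p gives p = 70.50.

Short run: p = 65.48, y = 1056.26. Long run: p = 70.50.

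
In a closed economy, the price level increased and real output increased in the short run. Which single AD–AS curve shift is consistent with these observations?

P rose and Y rose. An AD shift moves P and Y in the same direction; an SRAS shift moves them in opposite directions.
Here P and Y moved in the same direction, so the AD curve shifted.
Since Y rose, AD shifted right.

AD shifted right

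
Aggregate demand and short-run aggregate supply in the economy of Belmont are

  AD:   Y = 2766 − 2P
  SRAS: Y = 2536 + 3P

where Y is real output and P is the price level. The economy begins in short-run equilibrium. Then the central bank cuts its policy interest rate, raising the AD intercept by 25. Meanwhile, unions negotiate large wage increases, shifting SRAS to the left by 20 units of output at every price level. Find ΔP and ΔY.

ΔP = +9, ΔY = +7

After both shocks: AD is Y = 2791 − 2P and SRAS is Y = 2516 + 3P.
Setting them equal: 275 = 5P, so P = 55.
Y = 2791 − 2·55 = 2681.
Initially P = 46, Y = 2674, so ΔP = +9 and ΔY = +7.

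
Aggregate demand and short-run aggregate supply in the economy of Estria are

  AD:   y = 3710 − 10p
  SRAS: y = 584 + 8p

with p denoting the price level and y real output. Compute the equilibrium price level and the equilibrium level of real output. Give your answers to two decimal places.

Set AD = SRAS: 3710 − 10p = 584 + 8p, so 3126 = 18p and p = 173.67.
Substituting into AD, y = 3710 − 10p = 1973.33.

p = 173.67, y = 1973.33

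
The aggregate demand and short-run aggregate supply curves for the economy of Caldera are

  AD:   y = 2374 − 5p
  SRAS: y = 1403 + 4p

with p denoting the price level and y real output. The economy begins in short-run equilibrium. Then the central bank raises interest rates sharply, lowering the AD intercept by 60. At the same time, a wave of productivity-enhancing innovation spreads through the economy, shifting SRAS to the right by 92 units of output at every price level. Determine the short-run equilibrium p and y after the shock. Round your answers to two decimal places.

After both shocks: AD is y = 2314 − 5p and SRAS is y = 1495 + 4p.
Setting them equal: 819 = 9p, so p = 91.00.
Substituting into AD, y = 1859.00.

p = 91.00, y = 1859.00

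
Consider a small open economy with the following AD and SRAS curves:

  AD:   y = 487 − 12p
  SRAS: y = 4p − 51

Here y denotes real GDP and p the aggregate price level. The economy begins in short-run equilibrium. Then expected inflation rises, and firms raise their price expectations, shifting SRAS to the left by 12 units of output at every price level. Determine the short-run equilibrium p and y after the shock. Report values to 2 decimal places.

This is a negative supply shock: SRAS shifts left.
New SRAS: y = 4p − 63.
Set AD = SRAS: 487 − 12p = 4p − 63, so 550 = 16p and p = 34.38.
Substituting into AD, y = 74.50.

p = 34.38, y = 74.50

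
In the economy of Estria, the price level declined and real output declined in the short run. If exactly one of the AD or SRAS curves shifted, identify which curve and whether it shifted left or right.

AD shifted left

P fell and Y fell. An AD shift moves P and Y in the same direction; an SRAS shift moves them in opposite directions.
Here P and Y moved in the same direction, so the AD curve shifted.
Since Y fell, AD shifted left.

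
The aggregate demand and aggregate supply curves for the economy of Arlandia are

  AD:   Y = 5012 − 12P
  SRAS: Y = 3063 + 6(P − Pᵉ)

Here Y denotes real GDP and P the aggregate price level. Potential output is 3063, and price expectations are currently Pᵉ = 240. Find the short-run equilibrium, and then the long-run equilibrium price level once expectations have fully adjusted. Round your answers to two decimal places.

Short run: with Pᵉ = 240, SRAS is Y = 1623 + 6P. Setting AD = SRAS gives 3389 = 18P, so P = 188.28 and Y = 5012 − 12P = 2752.67.
Output 2752.67 is below potential 3063, so over time expected prices fall and SRAS shifts right until Y returns to 3063.
Long run: Y = 3063 on the AD curve gives 3063 = 5012 − 12P, so P = 162.42.

Short run: P = 188.28, Y = 2752.67. Long run: P = 162.42.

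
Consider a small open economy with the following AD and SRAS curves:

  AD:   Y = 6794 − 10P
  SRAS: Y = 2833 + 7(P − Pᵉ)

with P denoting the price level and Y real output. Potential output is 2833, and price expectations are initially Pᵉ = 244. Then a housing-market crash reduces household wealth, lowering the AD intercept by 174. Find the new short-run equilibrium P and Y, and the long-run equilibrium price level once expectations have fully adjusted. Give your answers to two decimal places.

AD shifts left: new AD is Y = 6620 − 10P. With Pᵉ = 244, SRAS is Y = 1125 + 7P.
Short run: 6620 − 10P = 1125 + 7P gives 5495 = 17P, so P = 323.24 and Y = 6620 − 10P = 3387.65.
Y = 3387.65 is above potential 2833; expectations adjust and SRAS shifts left until Y = 2833.
Long run: on the new AD curve, 2833 = 6620 − 10P gives P = 378.70.

Short run: P = 323.24, Y = 3387.65. Long run: P = 378.70.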